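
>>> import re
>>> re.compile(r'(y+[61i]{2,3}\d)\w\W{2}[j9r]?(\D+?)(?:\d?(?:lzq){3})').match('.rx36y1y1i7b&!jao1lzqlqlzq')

None

This matches one or more of the literal 'y', then 2 to 3 of one of [61i], then a digit (captured); then a word character, then exactly 2 of a non-word character, then optionally one of [j9r]; then one or more of a non-digit (lazy) (captured); then optionally a digit, then the literal 'lzq' repeated 3 times (non-capturing group).
`re.match` only tries the pattern at the start of the string.
Here the string doesn't start with a match, so the call returns None.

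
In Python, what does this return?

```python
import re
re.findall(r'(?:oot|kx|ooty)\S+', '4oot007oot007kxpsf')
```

Since nothing is captured, `findall` lists the 1 matched substring directly.

['oot007oot007kxpsf']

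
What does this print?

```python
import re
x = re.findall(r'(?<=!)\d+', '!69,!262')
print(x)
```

['69', '262']

The `(?=…)`/`(?<=…)` assertion just peeks at neighbouring text; it doesn't advance the match position.
Walking the string: at [1:3] → '69'; at [5:8] → '262'.
No capturing groups, so `findall` returns the 2 full match strings.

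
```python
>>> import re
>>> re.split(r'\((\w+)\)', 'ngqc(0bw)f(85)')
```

['ngqc', '0bw', 'f', '85', '']

With a capturing group present, the delimiter's captured portion is kept in the result list.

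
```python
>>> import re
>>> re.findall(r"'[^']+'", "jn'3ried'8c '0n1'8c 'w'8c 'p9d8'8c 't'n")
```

Matches: at [2:9] → "'3ried'"; at [12:17] → "'0n1'"; at [20:23] → "'w'"; at [26:32] → "'p9d8'"; at [35:38] → "'t'".
No capturing groups, so `findall` returns the 5 full match strings.

["'3ried'", "'0n1'", "'w'", "'p9d8'", "'t'"]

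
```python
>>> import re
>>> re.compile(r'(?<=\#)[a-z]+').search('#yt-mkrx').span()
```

Lookahead/lookbehind check context without consuming it, so the matched span excludes the asserted characters.
The match spans [1:3] → 'yt'.

(1, 3)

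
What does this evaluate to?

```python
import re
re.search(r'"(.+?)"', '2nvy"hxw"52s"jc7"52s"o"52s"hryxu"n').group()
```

`re.search` tries every starting position until one works.
The match spans [4:9] → '"hxw"'.
Captured: group 1 = 'hxw'.

'"hxw"'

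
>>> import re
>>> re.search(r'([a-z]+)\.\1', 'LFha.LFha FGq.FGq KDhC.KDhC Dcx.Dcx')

`\1` has to match the exact text group 1 already captured.
Here no position works, so the call returns None.

None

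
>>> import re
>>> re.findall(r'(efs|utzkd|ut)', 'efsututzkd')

['efs', 'ut', 'utzkd']

Branches in `(...|...)` are attempted left-to-right; the first branch that allows the whole pattern to succeed is taken.
Walking the string: at [0:3] match 'efs', group 1 = 'efs'; at [3:5] match 'ut', group 1 = 'ut'; at [5:10] match 'utzkd', group 1 = 'utzkd'.
`findall` collects group 1 from each match (3 total).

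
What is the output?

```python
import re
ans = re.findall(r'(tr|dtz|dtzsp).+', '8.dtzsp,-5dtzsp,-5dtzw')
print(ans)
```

['dtz']

The regex engine tests alternatives in the order written; an earlier branch that matches wins even if a later one would match more.
Walking the string: at [2:22] match 'dtzsp,-5dtzsp,-5dtzw', group 1 = 'dtz'.
`findall` collects group 1 from the one match (1 total).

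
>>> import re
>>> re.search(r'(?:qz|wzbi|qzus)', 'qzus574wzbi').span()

(0, 2)

Branches in `(...|...)` are attempted left-to-right; the first branch that allows the whole pattern to succeed is taken.
`re.search` tries every starting position until one works.
The match spans [0:2] → 'qz'.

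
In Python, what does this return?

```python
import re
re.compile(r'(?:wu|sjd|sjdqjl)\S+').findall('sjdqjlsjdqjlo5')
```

['sjdqjlsjdqjlo5']

With no groups in the pattern, `findall` gives back each whole match — 1 here.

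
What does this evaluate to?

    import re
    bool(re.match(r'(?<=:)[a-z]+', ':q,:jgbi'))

False

Because the assertion is zero-width, the text it checks is not consumed and won't appear in the result.
`re.match` won't scan ahead — the pattern has to work from the very first character.
Here the string doesn't start with a match, so the call returns None, and `bool(None)` is False.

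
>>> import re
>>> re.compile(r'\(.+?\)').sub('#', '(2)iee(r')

'#iee(r'

Each match is replaced by '#'.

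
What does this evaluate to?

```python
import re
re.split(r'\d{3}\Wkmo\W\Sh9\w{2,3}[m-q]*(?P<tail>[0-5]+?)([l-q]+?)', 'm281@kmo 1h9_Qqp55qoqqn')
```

Lazy quantifiers expand one character at a time until the remainder of the pattern can match.
`re.split` interleaves the captured-group text with the surrounding fragments.

['m', '55', 'q', 'oqqn']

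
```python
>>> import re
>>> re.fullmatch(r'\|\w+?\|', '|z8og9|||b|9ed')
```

None

`fullmatch` succeeds only if the pattern covers the string from start to end.
Here the string isn't matched end-to-end, so the call returns None.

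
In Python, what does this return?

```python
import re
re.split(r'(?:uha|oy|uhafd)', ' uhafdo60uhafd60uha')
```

[' ', 'fdo60', 'fd60', '']

Alternation isn't longest-match — the leftmost alternative that fits at this position is chosen.
Matches to split on: at [1:4] → 'uha'; at [9:12] → 'uha'; at [16:19] → 'uha'.
Splitting on the pattern gives 4 pieces.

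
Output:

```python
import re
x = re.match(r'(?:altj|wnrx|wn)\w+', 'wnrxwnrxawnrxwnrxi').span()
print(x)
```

`re.match` won't scan ahead — the pattern has to work from the very first character.
The match spans [0:18] → 'wnrxwnrxawnrxwnrxi'.

(0, 18)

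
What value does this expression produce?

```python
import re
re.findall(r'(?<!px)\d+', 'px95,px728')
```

['5', '28']

A negative assertion filters positions out without eating any characters.
Matches: at [3:4] → '5'; at [8:10] → '28'.
Since nothing is captured, `findall` lists the 2 matched substrings directly.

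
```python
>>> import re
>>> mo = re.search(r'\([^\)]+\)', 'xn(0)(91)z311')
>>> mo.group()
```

'(0)'

`re.search` tries every starting position until one works.
The match spans [2:5] → '(0)'.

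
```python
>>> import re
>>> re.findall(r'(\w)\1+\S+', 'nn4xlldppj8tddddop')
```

['n']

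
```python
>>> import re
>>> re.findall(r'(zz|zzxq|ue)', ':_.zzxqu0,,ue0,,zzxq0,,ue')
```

Branches in `(...|...)` are attempted left-to-right; the first branch that allows the whole pattern to succeed is taken.
Scanning left to right: at [3:5] match 'zz', group 1 = 'zz'; at [11:13] match 'ue', group 1 = 'ue'; at [16:18] match 'zz', group 1 = 'zz'; at [23:25] match 'ue', group 1 = 'ue'.
One capturing group, so `findall` returns just the captured substring from each match — 4 in all.

['zz', 'ue', 'zz', 'ue']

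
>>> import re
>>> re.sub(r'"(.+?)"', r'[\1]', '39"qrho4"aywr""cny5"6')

A `+?`/`*?`/`{m,n}?` starts at its minimum and grows only as far as needed for what follows to match.
Matches: at [2:9] → '"qrho4"'; at [13:20] → '""cny5"'.
Each match is replaced using the text its own group 1 captured.

'39[qrho4]aywr["cny5]6'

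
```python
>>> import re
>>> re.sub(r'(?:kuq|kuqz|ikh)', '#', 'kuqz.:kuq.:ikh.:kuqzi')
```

'#z.:#.:#.:#zi'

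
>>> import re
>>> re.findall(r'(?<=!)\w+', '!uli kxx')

['uli']

The positive lookaround only admits positions where the adjacent text matches; those characters stay outside the span.
Scanning left to right: at [1:4] → 'uli'.
`findall` yields the raw match text (1 of them) because the pattern has no groups.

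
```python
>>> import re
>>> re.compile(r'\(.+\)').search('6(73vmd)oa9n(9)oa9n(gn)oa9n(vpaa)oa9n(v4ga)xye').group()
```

'(73vmd)oa9n(9)oa9n(gn)oa9n(vpaa)oa9n(v4ga)'

The match spans [1:43] → '(73vmd)oa9n(9)oa9n(gn)oa9n(vpaa)oa9n(v4ga)'.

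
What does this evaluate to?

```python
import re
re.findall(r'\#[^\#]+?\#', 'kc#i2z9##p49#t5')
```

['#i2z9#', '#p49#']

`findall` yields the raw match text (2 of them) because the pattern has no groups.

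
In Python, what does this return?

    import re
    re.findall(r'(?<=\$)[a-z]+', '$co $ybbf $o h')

The positive lookaround only admits positions where the adjacent text matches; those characters stay outside the span.
Walking the string: at [1:3] → 'co'; at [5:9] → 'ybbf'; at [11:12] → 'o'.
No capturing groups, so `findall` returns the 3 full match strings.

['co', 'ybbf', 'o']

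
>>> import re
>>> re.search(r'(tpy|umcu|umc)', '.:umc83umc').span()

(2, 5)

The match spans [2:5] → 'umc'.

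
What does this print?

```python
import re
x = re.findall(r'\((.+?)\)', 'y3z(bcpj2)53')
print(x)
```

Matches: at [3:10] match '(bcpj2)', group 1 = 'bcpj2'.
With a single group, `findall` returns only what that group captured — 1 item.

['bcpj2']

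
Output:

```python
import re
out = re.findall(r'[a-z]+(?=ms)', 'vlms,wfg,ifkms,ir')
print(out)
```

['vl', 'ifk']

Lookahead/lookbehind check context without consuming it, so the matched span excludes the asserted characters.
Scanning left to right: at [0:2] → 'vl'; at [9:12] → 'ifk'.
With no groups in the pattern, `findall` gives back each whole match — 2 here.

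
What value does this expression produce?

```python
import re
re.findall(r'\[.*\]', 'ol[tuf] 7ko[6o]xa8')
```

['[tuf] 7ko[6o]']

With no groups in the pattern, `findall` gives back each whole match — 1 here.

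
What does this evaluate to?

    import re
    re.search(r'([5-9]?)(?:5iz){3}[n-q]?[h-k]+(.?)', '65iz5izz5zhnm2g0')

Pattern: optionally a character in [5-9] (captured); then the literal '5iz' repeated 3 times, then optionally a character in [n-q], then one or more of a character in [h-k]; then optionally any character (captured).
Unlike `match`, `search` isn't anchored — it looks for the pattern anywhere in the string.
Here nothing in the string fits, so the call returns None.

None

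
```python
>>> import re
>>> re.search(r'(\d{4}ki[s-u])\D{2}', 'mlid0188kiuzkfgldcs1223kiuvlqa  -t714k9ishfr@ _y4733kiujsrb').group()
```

'0188kiuzk'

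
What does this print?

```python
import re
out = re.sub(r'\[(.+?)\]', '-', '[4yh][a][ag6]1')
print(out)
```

---1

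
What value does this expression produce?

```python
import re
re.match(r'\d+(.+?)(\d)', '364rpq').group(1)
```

The pattern matches one or more of a digit; then one or more of any character (lazy) (captured); then a digit (captured).
With `match`, the pattern is implicitly anchored at the beginning.
The match spans [0:3] → '364'.
Captured: group 1 = '6', group 2 = '4'.

'6'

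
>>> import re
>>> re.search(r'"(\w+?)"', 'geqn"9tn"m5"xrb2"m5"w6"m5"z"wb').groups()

('9tn',)

The match spans [4:9] → '"9tn"'.
Captured: group 1 = '9tn'.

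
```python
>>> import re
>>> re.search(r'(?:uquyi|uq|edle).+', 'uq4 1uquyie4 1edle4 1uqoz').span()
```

(0, 25)

`re.search` scans for the first position where the pattern succeeds.
The match spans [0:25] → 'uq4 1uquyie4 1edle4 1uqoz'.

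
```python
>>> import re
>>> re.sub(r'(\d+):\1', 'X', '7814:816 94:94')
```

The backreference `\1` re-matches whatever the first group consumed, character for character.
Matches: at [9:14] → '94:94'.
`sub` substitutes 'X' at each match site.

'7814:816 X'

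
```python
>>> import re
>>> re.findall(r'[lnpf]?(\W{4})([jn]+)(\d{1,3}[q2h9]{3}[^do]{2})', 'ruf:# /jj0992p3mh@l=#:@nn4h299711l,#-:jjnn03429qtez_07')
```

[(':# /', 'jj', '0992p3'), ('=#:@', 'nn', '4h2997'), (',#-:', 'jjnn', '03429qte')]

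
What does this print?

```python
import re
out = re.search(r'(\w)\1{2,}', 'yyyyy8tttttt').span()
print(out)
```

(0, 5)

`\1` has to match the exact text group 1 already captured.
`search` walks the string left to right and returns the first match it finds.
The match spans [0:5] → 'yyyyy'.
Captured: group 1 = 'y'.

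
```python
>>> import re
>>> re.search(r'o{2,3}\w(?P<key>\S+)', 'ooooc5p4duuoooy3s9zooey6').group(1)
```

'c5p4duuoooy3s9zooey6'

The pattern matches 2 to 3 of a literal 'o', then a word character; then one or more of a non-whitespace character (captured as 'key').
`re.search` scans for the first position where the pattern succeeds.
The match spans [0:24] → 'ooooc5p4duuoooy3s9zooey6'.
Captured: group 1 = 'c5p4duuoooy3s9zooey6'.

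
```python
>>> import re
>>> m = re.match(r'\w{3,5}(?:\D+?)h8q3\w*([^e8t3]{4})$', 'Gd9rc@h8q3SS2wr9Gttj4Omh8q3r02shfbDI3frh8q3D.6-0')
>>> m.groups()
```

The match spans [0:48] → 'Gd9rc@h8q3SS2wr9Gttj4Omh8q3r02shfbDI3frh8q3D.6-0'.
Captured: group 1 = '.6-0'.

('.6-0',)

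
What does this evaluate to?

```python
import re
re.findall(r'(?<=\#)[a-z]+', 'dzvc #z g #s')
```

['z', 's']

Because the assertion is zero-width, the text it checks is not consumed and won't appear in the result.
With no groups in the pattern, `findall` gives back each whole match — 2 here.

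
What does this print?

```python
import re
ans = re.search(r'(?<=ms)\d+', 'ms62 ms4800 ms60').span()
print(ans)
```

Lookahead/lookbehind check context without consuming it, so the matched span excludes the asserted characters.
`search` walks the string left to right and returns the first match it finds.
The match spans [2:4] → '62'.

(2, 4)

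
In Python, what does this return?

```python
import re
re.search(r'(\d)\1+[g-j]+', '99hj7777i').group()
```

'99hj'

A backreference is literal: `\1` must see the identical characters the first group matched.
`search` walks the string left to right and returns the first match it finds.
The match spans [0:4] → '99hj'.
Captured: group 1 = '9'.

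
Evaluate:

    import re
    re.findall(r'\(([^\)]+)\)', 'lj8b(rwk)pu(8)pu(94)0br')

Scanning left to right: at [4:9] match '(rwk)', group 1 = 'rwk'; at [11:14] match '(8)', group 1 = '8'; at [16:20] match '(94)', group 1 = '94'.
`findall` collects group 1 from each match (3 total).

['rwk', '8', '94']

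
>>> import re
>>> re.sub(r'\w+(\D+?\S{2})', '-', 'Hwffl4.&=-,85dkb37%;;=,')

'--,-=,'

This matches one or more of a word character; then one or more of a non-digit (lazy), then exactly 2 of a non-whitespace character (captured).
A `+?`/`*?`/`{m,n}?` starts at its minimum and grows only as far as needed for what follows to match.
Matches: at [0:9] → 'Hwffl4.&='; at [11:21] → '85dkb37%;;'.
`sub` substitutes '-' at each match site.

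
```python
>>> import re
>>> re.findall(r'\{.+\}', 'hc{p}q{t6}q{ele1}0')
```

Matches: at [2:17] → '{p}q{t6}q{ele1}'.
With no groups in the pattern, `findall` gives back each whole match — 1 here.

['{p}q{t6}q{ele1}']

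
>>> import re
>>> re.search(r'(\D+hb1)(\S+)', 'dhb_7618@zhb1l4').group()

The pattern matches one or more of a non-digit, then the literal 'hb1' (captured); then one or more of a non-whitespace character (captured).
Unlike `match`, `search` isn't anchored — it looks for the pattern anywhere in the string.
The match spans [8:15] → '@zhb1l4'.
Captured: group 1 = '@zhb1', group 2 = 'l4'.

'@zhb1l4'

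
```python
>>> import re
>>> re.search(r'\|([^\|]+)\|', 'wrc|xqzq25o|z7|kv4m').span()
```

(3, 12)

`search` walks the string left to right and returns the first match it finds.
The match spans [3:12] → '|xqzq25o|'.
Captured: group 1 = 'xqzq25o'.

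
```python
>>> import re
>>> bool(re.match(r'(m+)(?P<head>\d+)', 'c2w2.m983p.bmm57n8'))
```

False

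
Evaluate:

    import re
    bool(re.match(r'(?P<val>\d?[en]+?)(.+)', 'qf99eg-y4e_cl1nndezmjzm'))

The pattern matches optionally a digit, then one or more of one of [en] (lazy) (captured as 'val'); then one or more of any character (captured).
`match` is anchored at position 0; if the pattern doesn't fit there, it returns None.
Here the string doesn't start with a match, so the call returns None, and `bool(None)` is False.

False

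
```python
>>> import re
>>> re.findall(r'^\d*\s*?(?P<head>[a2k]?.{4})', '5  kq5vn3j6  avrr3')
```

['  kq']

A non-greedy quantifier consumes as few characters as it can — just enough that the remainder of the pattern still matches from where it stops; whatever follows it matches normally.
`findall` collects group 1 from the one match (1 total).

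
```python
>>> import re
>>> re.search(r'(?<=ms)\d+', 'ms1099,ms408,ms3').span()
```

(2, 6)

The `(?=…)`/`(?<=…)` assertion just peeks at neighbouring text; it doesn't advance the match position.
`re.search` scans for the first position where the pattern succeeds.
The match spans [2:6] → '1099'.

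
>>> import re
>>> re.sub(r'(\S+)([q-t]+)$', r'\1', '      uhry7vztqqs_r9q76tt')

'      uhry7vztqqs_r9q76t'

`\1` in the replacement pulls in group 1's text for each match.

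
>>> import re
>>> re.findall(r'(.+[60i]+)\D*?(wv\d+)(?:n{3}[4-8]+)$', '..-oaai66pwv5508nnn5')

[('..-oaai66', 'wv5508')]

This matches one or more of any character, then one or more of one of [60i] (captured); then zero or more of a non-digit (lazy); then the literal 'wv', then one or more of a digit (captured); then exactly 3 of a literal 'n', then one or more of a character in [4-8] (non-capturing group); then anchored at the end.
Walking the string: at [0:20] match '..-oaai66pwv5508nnn5', groups = ('..-oaai66', 'wv5508').
Multiple groups make `findall` return tuples — one 2-tuple for the one match.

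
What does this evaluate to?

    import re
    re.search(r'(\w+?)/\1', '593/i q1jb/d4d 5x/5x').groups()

('5x',)

The backreference `\1` re-matches whatever the first group consumed, character for character.
`search` walks the string left to right and returns the first match it finds.
The match spans [15:20] → '5x/5x'.
Captured: group 1 = '5x'.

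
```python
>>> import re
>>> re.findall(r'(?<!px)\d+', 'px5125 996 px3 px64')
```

['125', '996', '4']

The negative lookaround is zero-width — it rules out positions where the adjacent text would match, without consuming anything.
`findall` yields the raw match text (3 of them) because the pattern has no groups.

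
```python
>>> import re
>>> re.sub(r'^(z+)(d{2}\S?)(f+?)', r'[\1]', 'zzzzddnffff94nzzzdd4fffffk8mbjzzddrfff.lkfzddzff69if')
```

This matches anchored at the start of the string; then one or more of a literal 'z' (captured); then exactly 2 of a literal 'd', then optionally a non-whitespace character (captured); then one or more of a literal 'f' (lazy) (captured).
A `+?`/`*?`/`{m,n}?` starts at its minimum and grows only as far as needed for what follows to match.
Matches: at [0:8] → 'zzzzddnf'.
The replacement refers to a captured group, so each match is rewritten using its own captured text.

'[zzzz]fff94nzzzdd4fffffk8mbjzzddrfff.lkfzddzff69if'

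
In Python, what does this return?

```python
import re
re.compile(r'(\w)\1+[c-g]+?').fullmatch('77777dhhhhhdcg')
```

None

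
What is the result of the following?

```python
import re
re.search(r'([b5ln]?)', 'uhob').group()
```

''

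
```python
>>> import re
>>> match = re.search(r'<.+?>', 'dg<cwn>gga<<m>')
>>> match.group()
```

`re.search` scans for the first position where the pattern succeeds.
The match spans [2:7] → '<cwn>'.

'<cwn>'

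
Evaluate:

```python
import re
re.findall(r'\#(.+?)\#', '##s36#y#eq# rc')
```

A non-greedy quantifier consumes as few characters as it can — just enough that the remainder of the pattern still matches from where it stops; whatever follows it matches normally.
Matches: at [0:6] match '##s36#', group 1 = '#s36'; at [7:11] match '#eq#', group 1 = 'eq'.
Because there's exactly one group, `findall` drops the full match and keeps group 1 from each hit.

['#s36', 'eq']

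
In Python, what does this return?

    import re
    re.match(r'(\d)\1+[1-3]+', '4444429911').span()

(0, 6)

The backreference `\1` re-matches whatever the first group consumed, character for character.
`match` is anchored at position 0; if the pattern doesn't fit there, it returns None.
The match spans [0:6] → '444442'.
Captured: group 1 = '4'.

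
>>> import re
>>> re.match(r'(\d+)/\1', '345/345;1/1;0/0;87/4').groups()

`\1` is not a pattern — it's the concrete string captured by group 1, re-applied verbatim.
`re.match` only tries the pattern at the start of the string.
The match spans [0:7] → '345/345'.
Captured: group 1 = '345'.

('345',)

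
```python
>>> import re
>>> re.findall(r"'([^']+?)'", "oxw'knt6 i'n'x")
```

['knt6 i']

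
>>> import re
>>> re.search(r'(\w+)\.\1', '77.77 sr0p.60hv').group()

`\1` has to match the exact text group 1 already captured.
The match spans [0:5] → '77.77'.

'77.77'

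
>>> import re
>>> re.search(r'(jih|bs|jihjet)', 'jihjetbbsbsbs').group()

'jih'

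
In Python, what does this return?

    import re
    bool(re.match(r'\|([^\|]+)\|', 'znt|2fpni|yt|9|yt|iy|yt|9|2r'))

False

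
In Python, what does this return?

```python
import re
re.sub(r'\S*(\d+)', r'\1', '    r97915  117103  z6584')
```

'    5  3  4'

The replacement refers to a captured group, so each match is rewritten using its own captured text.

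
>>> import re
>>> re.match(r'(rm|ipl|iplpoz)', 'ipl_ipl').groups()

`re.match` won't scan ahead — the pattern has to work from the very first character.
The match spans [0:3] → 'ipl'.
Captured: group 1 = 'ipl'.

('ipl',)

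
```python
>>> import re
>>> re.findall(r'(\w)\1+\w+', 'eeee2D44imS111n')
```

A backreference is literal: `\1` must see the identical characters the first group matched.
Matches: at [0:15] match 'eeee2D44imS111n', group 1 = 'e'.
Because there's exactly one group, `findall` drops the full match and keeps group 1 from the one hit.

['e']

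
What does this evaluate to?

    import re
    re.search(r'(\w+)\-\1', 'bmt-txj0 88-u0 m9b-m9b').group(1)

't'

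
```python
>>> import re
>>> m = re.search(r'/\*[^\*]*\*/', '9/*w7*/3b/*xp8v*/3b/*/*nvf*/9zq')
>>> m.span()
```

(1, 7)

`search` walks the string left to right and returns the first match it finds.
The match spans [1:7] → '/*w7*/'.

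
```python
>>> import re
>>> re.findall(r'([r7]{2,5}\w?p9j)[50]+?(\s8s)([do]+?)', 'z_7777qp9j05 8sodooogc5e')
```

[('7777qp9j', ' 8s', 'o')]

The pattern matches 2 to 5 of one of [r7], then optionally a word character, then the literal 'p9j' (captured); then one or more of one of [50] (lazy); then whitespace, then the literal '8s' (captured); then one or more of one of [do] (lazy) (captured).
A `+?`/`*?`/`{m,n}?` starts at its minimum and grows only as far as needed for what follows to match.
Scanning left to right: at [2:16] match '7777qp9j05 8so', groups = ('7777qp9j', ' 8s', 'o').
`findall` packs the 3 group values into a tuple for every match.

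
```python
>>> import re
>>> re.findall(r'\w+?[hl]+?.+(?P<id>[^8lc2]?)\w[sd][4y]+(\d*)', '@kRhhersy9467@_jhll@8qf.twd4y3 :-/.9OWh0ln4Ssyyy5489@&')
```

Pattern: one or more of a word character (lazy), then one or more of one of [hl] (lazy), then one or more of any character; then optionally any character except [8lc2] (captured as 'id'); then a word character, then one of [sd], then one or more of one of [4y]; then zero or more of a digit (captured).
Walking the string: at [1:52] match 'kRhhersy9467@_jhll@8qf.twd4y3 :-/.9OWh0ln4Ssyyy5489', groups = ('', '5489').
Multiple groups make `findall` return tuples — one 2-tuple for the one match.

[('', '5489')]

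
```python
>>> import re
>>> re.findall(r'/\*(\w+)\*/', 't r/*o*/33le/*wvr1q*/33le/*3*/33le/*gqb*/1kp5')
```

['o', 'wvr1q', '3', 'gqb']

Because there's exactly one group, `findall` drops the full match and keeps group 1 from each hit.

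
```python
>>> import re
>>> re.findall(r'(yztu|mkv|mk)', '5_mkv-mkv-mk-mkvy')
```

Alternation tries branches left to right and keeps the first one that lets the overall match succeed at that position.
Scanning left to right: at [2:5] match 'mkv', group 1 = 'mkv'; at [6:9] match 'mkv', group 1 = 'mkv'; at [10:12] match 'mk', group 1 = 'mk'; at [13:16] match 'mkv', group 1 = 'mkv'.
One capturing group, so `findall` returns just the captured substring from each match — 4 in all.

['mkv', 'mkv', 'mk', 'mkv']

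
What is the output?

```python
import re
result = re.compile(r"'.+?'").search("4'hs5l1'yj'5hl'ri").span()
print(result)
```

(1, 8)

The `?` after the quantifier makes it lazy — it takes as little as possible before letting the rest of the pattern try.
`re.search` scans for the first position where the pattern succeeds.
The match spans [1:8] → "'hs5l1'".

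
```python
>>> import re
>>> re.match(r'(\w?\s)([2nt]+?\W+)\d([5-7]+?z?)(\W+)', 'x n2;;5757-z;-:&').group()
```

'x n2;;5757-'

This matches optionally a word character, then whitespace (captured); then one or more of one of [2nt] (lazy), then one or more of a non-word character (captured); then a digit; then one or more of a character in [5-7] (lazy), then optionally the literal 'z' (captured); then one or more of a non-word character (captured).
`re.match` only tries the pattern at the start of the string.
The match spans [0:11] → 'x n2;;5757-'.
Captured: group 1 = 'x ', group 2 = 'n2;;', group 3 = '757', group 4 = '-'.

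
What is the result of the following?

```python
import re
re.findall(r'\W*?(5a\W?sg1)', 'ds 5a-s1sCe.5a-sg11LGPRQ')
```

Because there's exactly one group, `findall` drops the full match and keeps group 1 from the one hit.

['5a-sg1']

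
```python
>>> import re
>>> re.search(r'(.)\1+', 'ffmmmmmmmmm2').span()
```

The backreference `\1` re-matches whatever the first group consumed, character for character.
`re.search` tries every starting position until one works.
The match spans [0:2] → 'ff'.
Captured: group 1 = 'f'.

(0, 2)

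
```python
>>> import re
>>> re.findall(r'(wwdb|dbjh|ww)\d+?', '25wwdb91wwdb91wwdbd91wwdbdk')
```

['wwdb', 'wwdb']

One capturing group, so `findall` returns just the captured substring from each match — 2 in all.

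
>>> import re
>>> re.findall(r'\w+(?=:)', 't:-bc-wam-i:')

['t', 'i']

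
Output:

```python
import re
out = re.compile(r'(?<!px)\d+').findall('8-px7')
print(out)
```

['8']

The negative lookahead/lookbehind blocks any match where the forbidden context is present.
Matches: at [0:1] → '8'.
Since nothing is captured, `findall` lists the 1 matched substring directly.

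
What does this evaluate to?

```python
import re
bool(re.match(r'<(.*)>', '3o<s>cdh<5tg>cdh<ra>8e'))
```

False

With `match`, the pattern is implicitly anchored at the beginning.
Here position 0 doesn't satisfy it, so the call returns None, and `bool(None)` is False.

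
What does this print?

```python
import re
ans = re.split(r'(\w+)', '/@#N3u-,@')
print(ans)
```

['/@#', 'N3u', '-,@']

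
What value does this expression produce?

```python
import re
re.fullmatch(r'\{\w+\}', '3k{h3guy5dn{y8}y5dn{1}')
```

For `fullmatch`, every character of the input must be accounted for by the pattern.
Here there's no way to consume every character, so the call returns None.

None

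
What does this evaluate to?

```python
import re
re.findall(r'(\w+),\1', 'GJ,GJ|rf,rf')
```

['GJ', 'rf']

A backreference is literal: `\1` must see the identical characters the first group matched.
`findall` collects group 1 from each match (2 total).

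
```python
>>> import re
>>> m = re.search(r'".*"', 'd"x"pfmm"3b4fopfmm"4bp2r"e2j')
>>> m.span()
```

(1, 25)

The match spans [1:25] → '"x"pfmm"3b4fopfmm"4bp2r"'.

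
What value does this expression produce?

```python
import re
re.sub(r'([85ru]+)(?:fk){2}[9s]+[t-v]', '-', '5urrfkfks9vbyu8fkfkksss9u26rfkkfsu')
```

'-byu8fkfkksss9u26rfkkfsu'

The pattern matches one or more of one of [85ru] (captured); then the literal 'fk' repeated 2 times, then one or more of one of [9s], then a character in [t-v].
Every occurrence is swapped for '-'.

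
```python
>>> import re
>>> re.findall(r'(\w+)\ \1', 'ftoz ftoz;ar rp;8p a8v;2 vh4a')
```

A backreference is literal: `\1` must see the identical characters the first group matched.
Scanning left to right: at [0:9] match 'ftoz ftoz', group 1 = 'ftoz'; at [11:14] match 'r r', group 1 = 'r'.
`findall` collects group 1 from each match (2 total).

['ftoz', 'r']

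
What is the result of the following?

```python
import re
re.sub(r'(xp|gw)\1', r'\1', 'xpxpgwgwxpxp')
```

`\1` has to match the exact text group 1 already captured.
Each match is replaced using the text its own group 1 captured.

'xpgwxp'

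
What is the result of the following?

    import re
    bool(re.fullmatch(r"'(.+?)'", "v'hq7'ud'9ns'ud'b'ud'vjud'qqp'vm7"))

False

`fullmatch` succeeds only if the pattern covers the string from start to end.
Here the string isn't matched end-to-end, so the call returns None, and `bool(None)` is False.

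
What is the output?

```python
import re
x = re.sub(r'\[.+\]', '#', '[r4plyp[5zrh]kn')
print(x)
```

#kn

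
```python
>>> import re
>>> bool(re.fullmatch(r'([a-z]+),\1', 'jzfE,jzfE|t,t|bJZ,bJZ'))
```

False

`\1` is not a pattern — it's the concrete string captured by group 1, re-applied verbatim.
For `fullmatch`, every character of the input must be accounted for by the pattern.
Here the string isn't matched end-to-end, so the call returns None, and `bool(None)` is False.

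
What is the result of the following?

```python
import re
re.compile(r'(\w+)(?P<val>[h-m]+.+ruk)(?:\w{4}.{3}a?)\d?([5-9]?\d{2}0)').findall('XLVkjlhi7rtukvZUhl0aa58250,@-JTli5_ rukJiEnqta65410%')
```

[('XLVkjlhi7rtukvZUh', 'l0aa58250,@-JTli5_ ruk', '5410')]

This matches one or more of a word character (captured); then one or more of a character in [h-m], then one or more of any character, then the literal 'ruk' (captured as 'val'); then exactly 4 of a word character, then exactly 3 of any character, then optionally the literal 'a' (non-capturing group); then optionally a digit; then optionally a character in [5-9], then exactly 2 of a digit, then a literal '0' (captured).
Scanning left to right: at [0:51] match 'XLVkjlhi7rtukvZUhl0aa58250,@-JTli5_ rukJiEnqta65410', groups = ('XLVkjlhi7rtukvZUh', 'l0aa58250,@-JTli5_ ruk', '5410').
3 groups means the one result is a tuple of 3 captured strings — 1 here.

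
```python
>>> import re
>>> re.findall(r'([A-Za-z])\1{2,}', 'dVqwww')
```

The backreference `\1` re-matches whatever the first group consumed, character for character.
Because there's exactly one group, `findall` drops the full match and keeps group 1 from the one hit.

['w']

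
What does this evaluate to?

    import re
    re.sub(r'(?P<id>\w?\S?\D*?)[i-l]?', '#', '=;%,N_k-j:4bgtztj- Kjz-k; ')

This matches optionally a word character, then optionally a non-whitespace character, then zero or more of a non-digit (lazy) (captured as 'id'); then optionally a character in [i-l].
Because the quantifier is non-greedy, it stops expanding at the earliest point where the rest of the pattern can succeed.
Matches: at [0:1] → '='; at [1:2] → ';'; at [2:3] → '%'; at [3:4] → ','; at [4:7] → 'N_k'; ….
Every occurrence is swapped for '#'.

'###################'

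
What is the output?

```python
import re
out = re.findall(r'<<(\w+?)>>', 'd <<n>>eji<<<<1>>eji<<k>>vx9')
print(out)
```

Matches: at [2:7] match '<<n>>', group 1 = 'n'; at [12:17] match '<<1>>', group 1 = '1'; at [20:25] match '<<k>>', group 1 = 'k'.
Because there's exactly one group, `findall` drops the full match and keeps group 1 from each hit.

['n', '1', 'k']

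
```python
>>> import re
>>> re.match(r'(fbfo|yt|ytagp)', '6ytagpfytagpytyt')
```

None

`re.match` only tries the pattern at the start of the string.
Here the pattern fails at index 0, so the call returns None.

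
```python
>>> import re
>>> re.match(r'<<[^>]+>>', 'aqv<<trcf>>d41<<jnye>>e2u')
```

None

`re.match` only tries the pattern at the start of the string.
Here the string doesn't start with a match, so the call returns None.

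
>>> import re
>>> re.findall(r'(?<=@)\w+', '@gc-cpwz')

The positive lookaround only admits positions where the adjacent text matches; those characters stay outside the span.
`findall` yields the raw match text (1 of them) because the pattern has no groups.

['gc']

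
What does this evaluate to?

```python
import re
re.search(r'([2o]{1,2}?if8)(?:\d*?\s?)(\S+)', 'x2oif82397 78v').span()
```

(1, 10)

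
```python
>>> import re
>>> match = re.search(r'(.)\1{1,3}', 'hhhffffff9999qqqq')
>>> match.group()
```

'hhh'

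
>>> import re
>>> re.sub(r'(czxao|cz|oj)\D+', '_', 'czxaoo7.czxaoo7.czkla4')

'_7._7._4'

Matches: at [0:6] → 'czxaoo'; at [8:14] → 'czxaoo'; at [16:21] → 'czkla'.
Each match is replaced by '_'.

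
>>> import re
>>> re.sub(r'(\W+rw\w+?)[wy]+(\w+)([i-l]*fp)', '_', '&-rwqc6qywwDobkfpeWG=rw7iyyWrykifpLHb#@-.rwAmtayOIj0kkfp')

'_eWG_LHb_'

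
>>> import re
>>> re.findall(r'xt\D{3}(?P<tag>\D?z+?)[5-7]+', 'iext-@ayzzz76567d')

This matches the literal 'xt', then exactly 3 of a non-digit; then optionally a non-digit, then one or more of the literal 'z' (lazy) (captured as 'tag'); then one or more of a character in [5-7].
`findall` collects group 1 from the one match (1 total).

['yzzz']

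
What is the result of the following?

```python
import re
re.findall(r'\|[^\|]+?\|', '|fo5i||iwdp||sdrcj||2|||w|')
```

['|fo5i|', '|iwdp|', '|sdrcj|', '|2|', '|w|']

No capturing groups, so `findall` returns the 5 full match strings.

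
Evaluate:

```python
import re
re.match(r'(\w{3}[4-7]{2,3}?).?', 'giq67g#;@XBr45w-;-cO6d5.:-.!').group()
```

`re.match` won't scan ahead — the pattern has to work from the very first character.
The match spans [0:6] → 'giq67g'.

'giq67g'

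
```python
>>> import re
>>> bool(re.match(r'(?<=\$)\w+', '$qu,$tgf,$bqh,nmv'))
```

Lookahead/lookbehind check context without consuming it, so the matched span excludes the asserted characters.
`match` is anchored at position 0; if the pattern doesn't fit there, it returns None.
Here the string doesn't start with a match, so the call returns None, and `bool(None)` is False.

False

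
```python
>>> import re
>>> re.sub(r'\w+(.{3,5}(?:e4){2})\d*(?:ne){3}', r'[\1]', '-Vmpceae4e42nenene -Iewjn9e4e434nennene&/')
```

'-[ceae4e4] -Iewjn9e4e434nennene&/'

Pattern: one or more of a word character; then 3 to 5 of any character, then the literal 'e4' repeated 2 times (captured); then zero or more of a digit, then the literal 'ne' repeated 3 times.
Matches: at [1:18] → 'Vmpceae4e42nenene'.
Each match is replaced using the text its own group 1 captured.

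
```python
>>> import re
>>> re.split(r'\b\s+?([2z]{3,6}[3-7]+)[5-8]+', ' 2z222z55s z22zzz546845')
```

Pattern: a word boundary (`\b`, zero-width); then one or more of whitespace (lazy); then 3 to 6 of one of [2z], then one or more of a character in [3-7] (captured); then one or more of a character in [5-8].
Matches to split on: at [10:21] → ' z22zzz5468'.
Because the pattern has a capturing group, `split` also inserts each captured text between the pieces.

[' 2z222z55s', 'z22zzz546', '45']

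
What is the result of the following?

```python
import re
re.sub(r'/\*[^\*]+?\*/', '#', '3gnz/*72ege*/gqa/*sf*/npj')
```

'3gnz#gqa#npj'

Matches: at [4:13] → '/*72ege*/'; at [16:22] → '/*sf*/'.
Each match is replaced by '#'.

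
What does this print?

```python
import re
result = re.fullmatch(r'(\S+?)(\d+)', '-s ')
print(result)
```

Pattern: one or more of a non-whitespace character (lazy) (captured); then one or more of a digit (captured).
`re.fullmatch` requires the pattern to consume the entire string.
Here the pattern can't cover the whole string, so the call returns None.

None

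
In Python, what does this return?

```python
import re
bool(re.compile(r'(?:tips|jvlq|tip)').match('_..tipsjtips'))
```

`match` is anchored at position 0; if the pattern doesn't fit there, it returns None.
Here the pattern fails at index 0, so the call returns None, and `bool(None)` is False.

False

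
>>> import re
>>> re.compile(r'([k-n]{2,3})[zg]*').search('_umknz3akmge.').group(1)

'mkn'

The pattern matches 2 to 3 of a character in [k-n] (captured); then zero or more of one of [zg].
`re.search` tries every starting position until one works.
The match spans [2:6] → 'mknz'.
Captured: group 1 = 'mkn'.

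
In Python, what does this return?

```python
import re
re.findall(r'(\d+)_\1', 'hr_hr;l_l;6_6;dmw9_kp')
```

['6']

`\1` is not a pattern — it's the concrete string captured by group 1, re-applied verbatim.
Walking the string: at [10:13] match '6_6', group 1 = '6'.
`findall` collects group 1 from the one match (1 total).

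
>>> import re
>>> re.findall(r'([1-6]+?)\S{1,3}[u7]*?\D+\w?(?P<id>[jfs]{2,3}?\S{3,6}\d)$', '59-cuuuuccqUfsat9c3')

Pattern: one or more of a character in [1-6] (lazy) (captured); then 1 to 3 of a non-whitespace character, then zero or more of one of [u7] (lazy); then one or more of a non-digit, then optionally a word character; then 2 to 3 of one of [jfs] (lazy), then 3 to 6 of a non-whitespace character, then a digit (captured as 'id'); then anchored at the end.
Matches: at [0:19] match '59-cuuuuccqUfsat9c3', groups = ('5', 'fsat9c3').
`findall` packs the 2 group values into a tuple for every match.

[('5', 'fsat9c3')]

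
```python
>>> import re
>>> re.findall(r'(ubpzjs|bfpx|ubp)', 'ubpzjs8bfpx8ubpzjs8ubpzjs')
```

Alternation tries branches left to right and keeps the first one that lets the overall match succeed at that position.
Walking the string: at [0:6] match 'ubpzjs', group 1 = 'ubpzjs'; at [7:11] match 'bfpx', group 1 = 'bfpx'; at [12:18] match 'ubpzjs', group 1 = 'ubpzjs'; at [19:25] match 'ubpzjs', group 1 = 'ubpzjs'.
One capturing group, so `findall` returns just the captured substring from each match — 4 in all.

['ubpzjs', 'bfpx', 'ubpzjs', 'ubpzjs']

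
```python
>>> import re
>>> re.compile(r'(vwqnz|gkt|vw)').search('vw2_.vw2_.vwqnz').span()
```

The match spans [0:2] → 'vw'.

(0, 2)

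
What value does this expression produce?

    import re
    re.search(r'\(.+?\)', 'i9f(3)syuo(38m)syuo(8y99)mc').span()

(3, 6)

The `?` after the quantifier makes it lazy — it takes as little as possible before letting the rest of the pattern try.
The match spans [3:6] → '(3)'.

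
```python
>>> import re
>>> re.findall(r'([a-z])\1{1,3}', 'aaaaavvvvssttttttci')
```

['a', 'v', 's', 't', 't']

`\1` is not a pattern — it's the concrete string captured by group 1, re-applied verbatim.
Scanning left to right: at [0:4] match 'aaaa', group 1 = 'a'; at [5:9] match 'vvvv', group 1 = 'v'; at [9:11] match 'ss', group 1 = 's'; at [11:15] match 'tttt', group 1 = 't'; at [15:17] match 'tt', group 1 = 't'.
`findall` collects group 1 from each match (5 total).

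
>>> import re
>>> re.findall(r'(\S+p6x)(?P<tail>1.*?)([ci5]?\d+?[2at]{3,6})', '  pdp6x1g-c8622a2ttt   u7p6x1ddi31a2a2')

[('pdp6x', '1g-', 'c8622a2tt'), ('u7p6x', '1dd', 'i31a2a2')]

A `+?`/`*?`/`{m,n}?` starts at its minimum and grows only as far as needed for what follows to match.
Multiple groups make `findall` return tuples — one 3-tuple for each match.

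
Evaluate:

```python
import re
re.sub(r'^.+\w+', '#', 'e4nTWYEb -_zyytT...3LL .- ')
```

The pattern matches anchored at the start of the string; then one or more of any character; then one or more of a word character.
Matches: at [0:22] → 'e4nTWYEb -_zyytT...3LL'.
Every occurrence is swapped for '#'.

'# .- '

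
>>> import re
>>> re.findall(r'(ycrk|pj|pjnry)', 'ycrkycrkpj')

With a single group, `findall` returns only what that group captured — 3 items.

['ycrk', 'ycrk', 'pj']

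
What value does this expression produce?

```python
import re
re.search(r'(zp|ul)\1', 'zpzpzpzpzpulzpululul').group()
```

The backreference `\1` re-matches whatever the first group consumed, character for character.
The match spans [0:4] → 'zpzp'.

'zpzp'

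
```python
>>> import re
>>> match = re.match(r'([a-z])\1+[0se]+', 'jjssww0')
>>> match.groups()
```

`\1` has to match the exact text group 1 already captured.
`re.match` won't scan ahead — the pattern has to work from the very first character.
The match spans [0:4] → 'jjss'.
Captured: group 1 = 'j'.

('j',)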